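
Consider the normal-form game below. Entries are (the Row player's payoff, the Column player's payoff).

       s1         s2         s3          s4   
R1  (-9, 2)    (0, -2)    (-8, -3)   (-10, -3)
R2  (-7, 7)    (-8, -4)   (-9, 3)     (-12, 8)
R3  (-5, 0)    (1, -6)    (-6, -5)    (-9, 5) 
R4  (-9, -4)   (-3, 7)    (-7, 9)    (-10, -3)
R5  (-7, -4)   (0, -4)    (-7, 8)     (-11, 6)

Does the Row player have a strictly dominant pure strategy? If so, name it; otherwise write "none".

R3 vs R1: s1: -5>-9, s2: 1>0, s3: -6>-8, s4: -9>-10.
R3 vs R2: s1: -5>-7, s2: 1>-8, s3: -6>-9, s4: -9>-12.
R3 vs R4: s1: -5>-9, s2: 1>-3, s3: -6>-7, s4: -9>-10.
R3 vs R5: s1: -5>-7, s2: 1>0, s3: -6>-7, s4: -9>-11.
R3 strictly beats every other strategy against every opponent action, so it is strictly dominant.

R3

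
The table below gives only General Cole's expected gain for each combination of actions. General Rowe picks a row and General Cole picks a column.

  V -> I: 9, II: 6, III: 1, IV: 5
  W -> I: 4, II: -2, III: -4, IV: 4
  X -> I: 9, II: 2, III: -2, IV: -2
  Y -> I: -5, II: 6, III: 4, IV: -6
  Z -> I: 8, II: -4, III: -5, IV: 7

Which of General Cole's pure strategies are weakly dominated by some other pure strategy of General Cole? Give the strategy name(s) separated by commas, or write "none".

III, IV

I: no other strategy beats it everywhere (II at V (9>6); III at V (9>1); IV at V (9>5)).
II is not dominated — it holds its own against I at Y (6>-5); III at V (6>1); IV at V (6>5).
II weakly dominates III — V: 6>1, W: -2>-4, X: 2>-2, Y: 6>4, Z: -4>-5.
IV: dominated, since I does at least as well everywhere (V: 9>5, W: 4=4, X: 9>-2, Y: -5>-6, Z: 8>7).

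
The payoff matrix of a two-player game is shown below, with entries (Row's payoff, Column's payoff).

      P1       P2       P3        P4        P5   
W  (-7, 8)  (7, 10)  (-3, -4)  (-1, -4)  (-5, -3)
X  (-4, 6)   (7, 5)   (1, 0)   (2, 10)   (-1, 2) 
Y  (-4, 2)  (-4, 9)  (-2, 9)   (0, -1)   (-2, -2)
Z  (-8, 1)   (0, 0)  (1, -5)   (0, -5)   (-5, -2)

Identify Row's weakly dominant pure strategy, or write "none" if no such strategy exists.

X

X vs W: P1: -4>-7, P2: 7=7, P3: 1>-3, P4: 2>-1, P5: -1>-5.
X vs Y: P1: -4=-4, P2: 7>-4, P3: 1>-2, P4: 2>0, P5: -1>-2.
X vs Z: P1: -4>-8, P2: 7>0, P3: 1=1, P4: 2>0, P5: -1>-5.
X is at least as good as every other strategy against every opponent action, so it is weakly dominant.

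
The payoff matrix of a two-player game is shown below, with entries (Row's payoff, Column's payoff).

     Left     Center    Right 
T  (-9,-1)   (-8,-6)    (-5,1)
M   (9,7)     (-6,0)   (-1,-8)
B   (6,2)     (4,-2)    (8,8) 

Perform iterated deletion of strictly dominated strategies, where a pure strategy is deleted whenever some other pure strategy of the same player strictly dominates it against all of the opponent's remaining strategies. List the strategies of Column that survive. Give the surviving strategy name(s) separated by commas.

Row T is eliminated: M beats it against every remaining column (Left: 9>-9, Center: -6>-8, Right: -1>-5).
For Column, Left strictly dominates Center on the remaining rows (M: 7>0, B: 2>-2); eliminate Center.
Among the remaining strategies, none is strictly dominated by another pure strategy of the same player, so the elimination stops.
Surviving strategies — Row: {M, B}; Column: {Left, Right}.

Left, Right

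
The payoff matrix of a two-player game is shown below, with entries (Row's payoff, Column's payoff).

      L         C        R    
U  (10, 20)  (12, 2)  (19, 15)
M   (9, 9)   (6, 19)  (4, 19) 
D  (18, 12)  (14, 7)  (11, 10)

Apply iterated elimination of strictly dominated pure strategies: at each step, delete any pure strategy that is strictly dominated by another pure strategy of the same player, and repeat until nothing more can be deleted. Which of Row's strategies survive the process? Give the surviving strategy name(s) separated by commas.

Row M is eliminated: U beats it against every remaining column (L: 10>9, C: 12>6, R: 19>4).
Column's strategy C is strictly dominated by L (U: 20>2, D: 12>7) and is removed.
Column's strategy R is strictly dominated by L (U: 20>15, D: 12>10) and is removed.
Row's strategy U is strictly dominated by D (L: 18>10) and is removed.
Among the remaining strategies, none is strictly dominated by another pure strategy of the same player, so the elimination stops.
Surviving strategies — Row: {D}; Column: {L}.

D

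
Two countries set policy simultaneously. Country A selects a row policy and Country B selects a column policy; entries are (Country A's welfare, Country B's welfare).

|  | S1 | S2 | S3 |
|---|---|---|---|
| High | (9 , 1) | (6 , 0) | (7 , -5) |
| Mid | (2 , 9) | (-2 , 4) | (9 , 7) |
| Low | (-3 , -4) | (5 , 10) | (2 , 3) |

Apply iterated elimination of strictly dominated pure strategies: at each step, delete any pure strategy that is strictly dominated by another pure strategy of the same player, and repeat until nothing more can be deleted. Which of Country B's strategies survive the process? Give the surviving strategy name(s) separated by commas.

S1

Country A's strategy Low is strictly dominated by High (S1: 9>-3, S2: 6>5, S3: 7>2) and is removed.
Column S2 is eliminated: S1 beats it against every remaining row (High: 1>0, Mid: 9>4).
Column S3 is eliminated: S1 beats it against every remaining row (High: 1>-5, Mid: 9>7).
Row Mid is eliminated: High beats it against every remaining column (S1: 9>2).
Among the remaining strategies, none is strictly dominated by another pure strategy of the same player, so the elimination stops.
Surviving strategies — Country A: {High}; Country B: {S1}.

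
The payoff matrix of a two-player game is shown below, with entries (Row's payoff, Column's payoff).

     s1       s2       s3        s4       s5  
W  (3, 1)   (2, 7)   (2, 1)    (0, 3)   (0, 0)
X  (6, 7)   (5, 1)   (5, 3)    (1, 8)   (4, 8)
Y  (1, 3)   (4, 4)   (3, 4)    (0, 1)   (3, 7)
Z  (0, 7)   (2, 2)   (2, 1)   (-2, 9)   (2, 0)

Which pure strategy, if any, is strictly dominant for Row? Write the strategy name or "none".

X

X vs W: s1: 6>3, s2: 5>2, s3: 5>2, s4: 1>0, s5: 4>0.
X vs Y: s1: 6>1, s2: 5>4, s3: 5>3, s4: 1>0, s5: 4>3.
X vs Z: s1: 6>0, s2: 5>2, s3: 5>2, s4: 1>-2, s5: 4>2.
X strictly beats every other strategy against every opponent action, so it is strictly dominant.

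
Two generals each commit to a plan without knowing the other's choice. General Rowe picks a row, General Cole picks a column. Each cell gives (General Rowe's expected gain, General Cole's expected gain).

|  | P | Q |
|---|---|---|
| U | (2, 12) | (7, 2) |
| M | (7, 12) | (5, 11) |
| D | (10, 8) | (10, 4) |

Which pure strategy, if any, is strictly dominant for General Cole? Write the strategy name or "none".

P

P vs Q: U: 12>2, M: 12>11, D: 8>4.
P strictly beats every other strategy against every opponent action, so it is strictly dominant.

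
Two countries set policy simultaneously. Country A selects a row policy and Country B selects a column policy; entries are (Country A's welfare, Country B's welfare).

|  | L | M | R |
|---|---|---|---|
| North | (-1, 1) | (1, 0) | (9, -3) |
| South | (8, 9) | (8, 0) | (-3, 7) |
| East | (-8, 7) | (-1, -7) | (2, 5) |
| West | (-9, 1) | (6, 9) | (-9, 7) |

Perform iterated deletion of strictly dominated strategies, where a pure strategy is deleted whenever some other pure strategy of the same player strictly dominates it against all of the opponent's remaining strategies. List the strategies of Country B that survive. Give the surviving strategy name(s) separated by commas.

Country A's strategy East is strictly dominated by North (L: -1>-8, M: 1>-1, R: 9>2) and is removed.
Row West is eliminated: South beats it against every remaining column (L: 8>-9, M: 8>6, R: -3>-9).
For Country B, L strictly dominates M on the remaining rows (North: 1>0, South: 9>0); eliminate M.
Column R is eliminated: L beats it against every remaining row (North: 1>-3, South: 9>7).
Country A's strategy North is strictly dominated by South (L: 8>-1) and is removed.
Among the remaining strategies, none is strictly dominated by another pure strategy of the same player, so the elimination stops.
Surviving strategies — Country A: {South}; Country B: {L}.

L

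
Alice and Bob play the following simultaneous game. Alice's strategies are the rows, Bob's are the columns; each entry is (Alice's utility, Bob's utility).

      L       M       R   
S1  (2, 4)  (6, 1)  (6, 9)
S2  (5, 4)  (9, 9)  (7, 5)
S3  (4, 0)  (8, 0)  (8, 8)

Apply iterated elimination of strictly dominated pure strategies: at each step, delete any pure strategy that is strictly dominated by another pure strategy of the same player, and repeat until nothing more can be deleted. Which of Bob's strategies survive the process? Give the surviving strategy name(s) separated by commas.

M, R

Row S1 is eliminated: S2 beats it against every remaining column (L: 5>2, M: 9>6, R: 7>6).
For Bob, R strictly dominates L on the remaining rows (S2: 5>4, S3: 8>0); eliminate L.
Among the remaining strategies, none is strictly dominated by another pure strategy of the same player, so the elimination stops.
Surviving strategies — Alice: {S2, S3}; Bob: {M, R}.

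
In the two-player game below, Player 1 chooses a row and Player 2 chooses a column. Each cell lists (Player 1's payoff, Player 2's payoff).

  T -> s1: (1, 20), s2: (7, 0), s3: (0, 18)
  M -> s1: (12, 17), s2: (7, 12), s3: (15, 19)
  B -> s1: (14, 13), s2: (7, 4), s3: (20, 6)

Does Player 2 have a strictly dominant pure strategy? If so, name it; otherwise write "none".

none

s1 fails to dominate s3 at M (17<19).
s2 fails to dominate s1 at T (0<20).
s3 fails to dominate s1 at T (18<20).
No single strategy dominates all the others.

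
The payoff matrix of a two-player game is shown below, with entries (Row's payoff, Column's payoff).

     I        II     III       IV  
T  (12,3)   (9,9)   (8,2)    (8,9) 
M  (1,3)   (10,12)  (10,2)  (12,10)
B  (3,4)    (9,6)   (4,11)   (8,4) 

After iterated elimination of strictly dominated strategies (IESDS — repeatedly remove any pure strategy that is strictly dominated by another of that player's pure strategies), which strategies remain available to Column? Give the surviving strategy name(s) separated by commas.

II

Column's strategy I is strictly dominated by II (T: 9>3, M: 12>3, B: 6>4) and is removed.
For Row, M strictly dominates T on the remaining columns (II: 10>9, III: 10>8, IV: 12>8); eliminate T.
Row B is eliminated: M beats it against every remaining column (II: 10>9, III: 10>4, IV: 12>8).
For Column, II strictly dominates III on the remaining rows (M: 12>2); eliminate III.
For Column, II strictly dominates IV on the remaining rows (M: 12>10); eliminate IV.
Among the remaining strategies, none is strictly dominated by another pure strategy of the same player, so the elimination stops.
Surviving strategies — Row: {M}; Column: {II}.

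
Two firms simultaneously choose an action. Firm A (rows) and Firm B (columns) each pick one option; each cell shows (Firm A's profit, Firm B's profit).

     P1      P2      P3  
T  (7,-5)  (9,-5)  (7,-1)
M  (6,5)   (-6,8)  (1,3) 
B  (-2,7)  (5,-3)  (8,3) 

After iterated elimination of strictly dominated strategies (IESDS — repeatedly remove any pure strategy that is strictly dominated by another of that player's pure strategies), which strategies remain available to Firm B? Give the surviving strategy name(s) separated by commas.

For Firm A, T strictly dominates M on the remaining columns (P1: 7>6, P2: 9>-6, P3: 7>1); eliminate M.
Firm B's strategy P2 is strictly dominated by P3 (T: -1>-5, B: 3>-3) and is removed.
Among the remaining strategies, none is strictly dominated by another pure strategy of the same player, so the elimination stops.
Surviving strategies — Firm A: {T, B}; Firm B: {P1, P3}.

P1, P3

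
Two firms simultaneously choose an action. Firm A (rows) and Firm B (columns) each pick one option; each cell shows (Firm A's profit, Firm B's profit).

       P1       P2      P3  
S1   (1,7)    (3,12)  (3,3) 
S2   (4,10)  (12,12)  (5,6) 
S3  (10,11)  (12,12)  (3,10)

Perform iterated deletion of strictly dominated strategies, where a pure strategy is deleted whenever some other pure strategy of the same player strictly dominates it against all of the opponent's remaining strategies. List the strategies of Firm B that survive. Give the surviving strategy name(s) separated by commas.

Row S1 is eliminated: S2 beats it against every remaining column (P1: 4>1, P2: 12>3, P3: 5>3).
For Firm B, P2 strictly dominates P1 on the remaining rows (S2: 12>10, S3: 12>11); eliminate P1.
Firm B's strategy P3 is strictly dominated by P2 (S2: 12>6, S3: 12>10) and is removed.
Among the remaining strategies, none is strictly dominated by another pure strategy of the same player, so the elimination stops.
Surviving strategies — Firm A: {S2, S3}; Firm B: {P2}.

P2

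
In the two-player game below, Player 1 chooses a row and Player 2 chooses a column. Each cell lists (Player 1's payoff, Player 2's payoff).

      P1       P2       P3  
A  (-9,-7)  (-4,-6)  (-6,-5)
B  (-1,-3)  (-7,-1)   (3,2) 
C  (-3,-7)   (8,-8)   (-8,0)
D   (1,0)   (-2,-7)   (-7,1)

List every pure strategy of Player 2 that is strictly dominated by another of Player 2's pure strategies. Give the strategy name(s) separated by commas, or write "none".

P1 is strictly dominated by P3 (A: -5>-7, B: 2>-3, C: 0>-7, D: 1>0).
P3 strictly dominates P2 — A: -5>-6, B: 2>-1, C: 0>-8, D: 1>-7.
P3: no other strategy beats it everywhere (P1 at A (-5>-7); P2 at A (-5>-6)).

P1, P2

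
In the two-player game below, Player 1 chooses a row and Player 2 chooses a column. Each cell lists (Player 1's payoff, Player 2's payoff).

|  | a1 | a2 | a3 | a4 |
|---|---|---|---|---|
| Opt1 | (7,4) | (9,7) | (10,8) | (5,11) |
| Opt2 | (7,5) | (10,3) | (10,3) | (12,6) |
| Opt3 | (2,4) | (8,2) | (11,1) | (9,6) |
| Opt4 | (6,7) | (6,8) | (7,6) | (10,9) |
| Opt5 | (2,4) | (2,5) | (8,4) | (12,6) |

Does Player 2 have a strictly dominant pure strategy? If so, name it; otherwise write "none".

a4

a4 vs a1: Opt1: 11>4, Opt2: 6>5, Opt3: 6>4, Opt4: 9>7, Opt5: 6>4.
a4 vs a2: Opt1: 11>7, Opt2: 6>3, Opt3: 6>2, Opt4: 9>8, Opt5: 6>5.
a4 vs a3: Opt1: 11>8, Opt2: 6>3, Opt3: 6>1, Opt4: 9>6, Opt5: 6>4.
a4 strictly beats every other strategy against every opponent action, so it is strictly dominant.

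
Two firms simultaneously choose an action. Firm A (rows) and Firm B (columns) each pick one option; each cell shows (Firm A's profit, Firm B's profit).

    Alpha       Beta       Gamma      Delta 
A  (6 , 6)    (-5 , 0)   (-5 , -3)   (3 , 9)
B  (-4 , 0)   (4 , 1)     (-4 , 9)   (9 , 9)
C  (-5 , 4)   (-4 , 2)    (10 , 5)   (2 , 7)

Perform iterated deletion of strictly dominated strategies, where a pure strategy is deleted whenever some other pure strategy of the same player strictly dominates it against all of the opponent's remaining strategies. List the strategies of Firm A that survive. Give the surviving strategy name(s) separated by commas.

Firm B's strategy Alpha is strictly dominated by Delta (A: 9>6, B: 9>0, C: 7>4) and is removed.
Row A is eliminated: B beats it against every remaining column (Beta: 4>-5, Gamma: -4>-5, Delta: 9>3).
Column Beta is eliminated: Gamma beats it against every remaining row (B: 9>1, C: 5>2).
Among the remaining strategies, none is strictly dominated by another pure strategy of the same player, so the elimination stops.
Surviving strategies — Firm A: {B, C}; Firm B: {Gamma, Delta}.

B, C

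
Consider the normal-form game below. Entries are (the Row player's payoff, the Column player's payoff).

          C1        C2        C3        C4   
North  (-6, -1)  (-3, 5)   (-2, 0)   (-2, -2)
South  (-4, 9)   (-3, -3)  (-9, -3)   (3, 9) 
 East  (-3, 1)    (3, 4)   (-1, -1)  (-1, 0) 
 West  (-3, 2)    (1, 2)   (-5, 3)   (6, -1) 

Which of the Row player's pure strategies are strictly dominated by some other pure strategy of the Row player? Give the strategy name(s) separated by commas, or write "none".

North, South

North: dominated, since East does at least as well everywhere (C1: -3>-6, C2: 3>-3, C3: -1>-2, C4: -1>-2).
South is strictly dominated by West (C1: -3>-4, C2: 1>-3, C3: -5>-9, C4: 6>3).
East: no other strategy beats it everywhere (North at C1 (-3>-6); South at C1 (-3>-4); West at C1 (-3=-3)).
Nothing dominates West: North at C1 (-3>-6); South at C1 (-3>-4); East at C1 (-3=-3).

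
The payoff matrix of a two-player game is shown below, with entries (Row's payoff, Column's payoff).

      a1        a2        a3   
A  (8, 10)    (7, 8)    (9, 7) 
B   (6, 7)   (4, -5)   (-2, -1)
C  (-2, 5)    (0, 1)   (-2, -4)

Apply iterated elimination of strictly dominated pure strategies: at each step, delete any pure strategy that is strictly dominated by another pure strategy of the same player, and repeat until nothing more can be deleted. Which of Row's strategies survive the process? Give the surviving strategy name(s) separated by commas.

A

Row's strategy B is strictly dominated by A (a1: 8>6, a2: 7>4, a3: 9>-2) and is removed.
Row's strategy C is strictly dominated by A (a1: 8>-2, a2: 7>0, a3: 9>-2) and is removed.
Column's strategy a2 is strictly dominated by a1 (A: 10>8) and is removed.
For Column, a1 strictly dominates a3 on the remaining rows (A: 10>7); eliminate a3.
Among the remaining strategies, none is strictly dominated by another pure strategy of the same player, so the elimination stops.
Surviving strategies — Row: {A}; Column: {a1}.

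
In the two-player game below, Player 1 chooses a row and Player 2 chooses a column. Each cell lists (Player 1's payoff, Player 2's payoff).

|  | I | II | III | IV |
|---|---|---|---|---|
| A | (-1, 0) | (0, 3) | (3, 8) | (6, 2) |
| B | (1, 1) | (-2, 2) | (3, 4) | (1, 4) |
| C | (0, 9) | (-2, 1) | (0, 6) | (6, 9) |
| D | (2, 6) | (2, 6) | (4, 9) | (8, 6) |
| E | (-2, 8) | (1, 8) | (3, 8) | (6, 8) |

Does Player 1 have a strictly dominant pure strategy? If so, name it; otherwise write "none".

D

D vs A: I: 2>-1, II: 2>0, III: 4>3, IV: 8>6.
D vs B: I: 2>1, II: 2>-2, III: 4>3, IV: 8>1.
D vs C: I: 2>0, II: 2>-2, III: 4>0, IV: 8>6.
D vs E: I: 2>-2, II: 2>1, III: 4>3, IV: 8>6.
D strictly beats every other strategy against every opponent action, so it is strictly dominant.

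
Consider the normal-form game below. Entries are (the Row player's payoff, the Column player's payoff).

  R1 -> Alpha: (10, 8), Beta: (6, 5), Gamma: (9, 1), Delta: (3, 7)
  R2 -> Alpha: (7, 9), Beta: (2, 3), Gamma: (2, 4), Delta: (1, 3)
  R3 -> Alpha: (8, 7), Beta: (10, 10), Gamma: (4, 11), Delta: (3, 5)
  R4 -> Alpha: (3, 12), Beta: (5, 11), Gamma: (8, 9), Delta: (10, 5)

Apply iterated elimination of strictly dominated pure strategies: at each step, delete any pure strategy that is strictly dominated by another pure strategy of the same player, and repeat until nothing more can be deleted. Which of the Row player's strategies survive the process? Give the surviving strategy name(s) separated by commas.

R1, R3

Row R2 is eliminated: R1 beats it against every remaining column (Alpha: 10>7, Beta: 6>2, Gamma: 9>2, Delta: 3>1).
Column Delta is eliminated: Alpha beats it against every remaining row (R1: 8>7, R3: 7>5, R4: 12>5).
Row R4 is eliminated: R1 beats it against every remaining column (Alpha: 10>3, Beta: 6>5, Gamma: 9>8).
Among the remaining strategies, none is strictly dominated by another pure strategy of the same player, so the elimination stops.
Surviving strategies — the Row player: {R1, R3}; the Column player: {Alpha, Beta, Gamma}.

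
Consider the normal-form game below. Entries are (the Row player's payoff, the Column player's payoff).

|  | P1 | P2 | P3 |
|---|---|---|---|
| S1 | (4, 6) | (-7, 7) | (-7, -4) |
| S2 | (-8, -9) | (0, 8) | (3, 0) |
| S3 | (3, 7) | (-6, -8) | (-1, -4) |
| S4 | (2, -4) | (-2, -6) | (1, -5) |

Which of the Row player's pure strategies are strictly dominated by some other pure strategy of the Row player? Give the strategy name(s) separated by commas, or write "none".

none

Nothing dominates S1: S2 at P1 (4>-8); S3 at P1 (4>3); S4 at P1 (4>2).
Nothing dominates S2: S1 at P2 (0>-7); S3 at P2 (0>-6); S4 at P2 (0>-2).
Nothing dominates S3: S1 at P2 (-6>-7); S2 at P1 (3>-8); S4 at P1 (3>2).
S4: no other strategy beats it everywhere (S1 at P2 (-2>-7); S2 at P1 (2>-8); S3 at P2 (-2>-6)).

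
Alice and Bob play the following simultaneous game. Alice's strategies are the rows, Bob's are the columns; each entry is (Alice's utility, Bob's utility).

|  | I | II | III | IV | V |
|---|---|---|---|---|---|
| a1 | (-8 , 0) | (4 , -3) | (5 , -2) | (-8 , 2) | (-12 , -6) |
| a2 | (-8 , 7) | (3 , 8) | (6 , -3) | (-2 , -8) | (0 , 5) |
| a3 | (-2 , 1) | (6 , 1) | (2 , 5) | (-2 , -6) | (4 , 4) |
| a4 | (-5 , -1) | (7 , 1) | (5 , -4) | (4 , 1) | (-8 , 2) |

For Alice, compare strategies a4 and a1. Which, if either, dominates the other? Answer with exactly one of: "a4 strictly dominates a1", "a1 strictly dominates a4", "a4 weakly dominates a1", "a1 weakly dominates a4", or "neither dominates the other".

a4 weakly dominates a1

a4's payoffs vs a1's, by Bob's action — I: -5>-8, II: 7>4, III: 5=5, IV: 4>-8, V: -8>-12.
a4 is at least as good everywhere and strictly better somewhere (tied only at III), so a4 weakly but not strictly dominates a1.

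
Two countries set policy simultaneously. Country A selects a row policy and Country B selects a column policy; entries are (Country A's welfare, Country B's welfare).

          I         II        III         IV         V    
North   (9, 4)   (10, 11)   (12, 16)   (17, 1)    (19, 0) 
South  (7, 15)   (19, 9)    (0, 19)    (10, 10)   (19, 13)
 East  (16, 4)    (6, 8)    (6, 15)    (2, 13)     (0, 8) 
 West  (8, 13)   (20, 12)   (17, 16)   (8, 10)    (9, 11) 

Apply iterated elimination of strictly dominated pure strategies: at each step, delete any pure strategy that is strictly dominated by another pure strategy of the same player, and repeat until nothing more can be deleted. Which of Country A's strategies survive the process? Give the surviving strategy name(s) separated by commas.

West

Country B's strategy I is strictly dominated by III (North: 16>4, South: 19>15, East: 15>4, West: 16>13) and is removed.
Row East is eliminated: North beats it against every remaining column (II: 10>6, III: 12>6, IV: 17>2, V: 19>0).
Country B's strategy II is strictly dominated by III (North: 16>11, South: 19>9, West: 16>12) and is removed.
For Country B, III strictly dominates IV on the remaining rows (North: 16>1, South: 19>10, West: 16>10); eliminate IV.
Country B's strategy V is strictly dominated by III (North: 16>0, South: 19>13, West: 16>11) and is removed.
Country A's strategy North is strictly dominated by West (III: 17>12) and is removed.
Country A's strategy South is strictly dominated by West (III: 17>0) and is removed.
Among the remaining strategies, none is strictly dominated by another pure strategy of the same player, so the elimination stops.
Surviving strategies — Country A: {West}; Country B: {III}.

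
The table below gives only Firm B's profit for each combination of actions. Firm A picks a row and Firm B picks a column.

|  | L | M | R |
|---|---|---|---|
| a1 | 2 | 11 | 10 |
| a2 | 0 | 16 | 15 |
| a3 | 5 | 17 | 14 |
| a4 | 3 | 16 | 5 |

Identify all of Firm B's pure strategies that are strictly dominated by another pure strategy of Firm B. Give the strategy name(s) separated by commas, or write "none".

L, R

M strictly dominates L — a1: 11>2, a2: 16>0, a3: 17>5, a4: 16>3.
M: no other strategy beats it everywhere (L at a1 (11>2); R at a1 (11>10)).
M strictly dominates R — a1: 11>10, a2: 16>15, a3: 17>14, a4: 16>5.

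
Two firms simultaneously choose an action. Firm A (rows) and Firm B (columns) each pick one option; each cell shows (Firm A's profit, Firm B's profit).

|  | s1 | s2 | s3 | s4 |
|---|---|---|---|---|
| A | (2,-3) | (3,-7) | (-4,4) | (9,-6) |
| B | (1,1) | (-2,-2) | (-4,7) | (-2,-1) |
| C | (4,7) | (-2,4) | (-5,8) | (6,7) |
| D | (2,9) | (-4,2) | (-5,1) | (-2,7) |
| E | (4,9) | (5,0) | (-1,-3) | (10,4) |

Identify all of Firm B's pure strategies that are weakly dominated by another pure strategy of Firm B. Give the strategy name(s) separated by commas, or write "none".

s1: no other strategy beats it everywhere (s2 at A (-3>-7); s3 at D (9>1); s4 at A (-3>-6)).
s1 weakly dominates s2 — A: -3>-7, B: 1>-2, C: 7>4, D: 9>2, E: 9>0.
s3: no other strategy beats it everywhere (s1 at A (4>-3); s2 at A (4>-7); s4 at A (4>-6)).
s4 is weakly dominated by s1 (A: -3>-6, B: 1>-1, C: 7=7, D: 9>7, E: 9>4).

s2, s4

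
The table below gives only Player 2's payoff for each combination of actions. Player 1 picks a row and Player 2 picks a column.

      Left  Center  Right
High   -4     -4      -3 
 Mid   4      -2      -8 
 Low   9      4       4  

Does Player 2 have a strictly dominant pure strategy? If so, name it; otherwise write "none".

none

Left fails to dominate Center at High (-4=-4).
Center fails to dominate Left at High (-4=-4).
Right fails to dominate Left at Mid (-8<4).
No single strategy dominates all the others.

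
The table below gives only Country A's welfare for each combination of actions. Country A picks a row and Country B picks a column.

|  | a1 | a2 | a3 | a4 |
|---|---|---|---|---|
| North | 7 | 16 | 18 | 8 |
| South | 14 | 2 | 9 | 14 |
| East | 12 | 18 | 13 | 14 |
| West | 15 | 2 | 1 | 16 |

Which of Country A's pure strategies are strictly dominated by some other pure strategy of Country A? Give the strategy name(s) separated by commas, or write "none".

North: no other strategy beats it everywhere (South at a2 (16>2); East at a3 (18>13); West at a2 (16>2)).
Nothing dominates South: North at a1 (14>7); East at a1 (14>12); West at a2 (2=2).
Nothing dominates East: North at a1 (12>7); South at a2 (18>2); West at a2 (18>2).
West: no other strategy beats it everywhere (North at a1 (15>7); South at a1 (15>14); East at a1 (15>12)).

none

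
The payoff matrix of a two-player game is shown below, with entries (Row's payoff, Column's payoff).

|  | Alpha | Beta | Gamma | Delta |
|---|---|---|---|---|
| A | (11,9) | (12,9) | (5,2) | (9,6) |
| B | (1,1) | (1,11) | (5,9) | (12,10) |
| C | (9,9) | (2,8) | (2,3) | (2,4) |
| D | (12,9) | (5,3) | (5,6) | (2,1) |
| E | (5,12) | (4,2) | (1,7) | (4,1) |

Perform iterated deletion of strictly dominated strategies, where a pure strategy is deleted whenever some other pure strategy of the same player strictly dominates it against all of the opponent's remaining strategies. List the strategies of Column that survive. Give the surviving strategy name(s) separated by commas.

Alpha, Beta, Gamma

Row's strategy C is strictly dominated by A (Alpha: 11>9, Beta: 12>2, Gamma: 5>2, Delta: 9>2) and is removed.
Row's strategy E is strictly dominated by A (Alpha: 11>5, Beta: 12>4, Gamma: 5>1, Delta: 9>4) and is removed.
Column Delta is eliminated: Beta beats it against every remaining row (A: 9>6, B: 11>10, D: 3>1).
Among the remaining strategies, none is strictly dominated by another pure strategy of the same player, so the elimination stops.
Surviving strategies — Row: {A, B, D}; Column: {Alpha, Beta, Gamma}.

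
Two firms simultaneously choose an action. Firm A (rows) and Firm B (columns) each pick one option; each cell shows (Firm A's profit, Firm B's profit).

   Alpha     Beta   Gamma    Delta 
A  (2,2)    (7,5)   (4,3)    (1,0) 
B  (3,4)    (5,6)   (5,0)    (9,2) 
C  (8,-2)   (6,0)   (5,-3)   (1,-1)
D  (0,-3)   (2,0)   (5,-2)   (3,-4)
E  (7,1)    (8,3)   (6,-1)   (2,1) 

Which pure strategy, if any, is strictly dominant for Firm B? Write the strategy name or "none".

Beta vs Alpha: A: 5>2, B: 6>4, C: 0>-2, D: 0>-3, E: 3>1.
Beta vs Gamma: A: 5>3, B: 6>0, C: 0>-3, D: 0>-2, E: 3>-1.
Beta vs Delta: A: 5>0, B: 6>2, C: 0>-1, D: 0>-4, E: 3>1.
Beta strictly beats every other strategy against every opponent action, so it is strictly dominant.

Beta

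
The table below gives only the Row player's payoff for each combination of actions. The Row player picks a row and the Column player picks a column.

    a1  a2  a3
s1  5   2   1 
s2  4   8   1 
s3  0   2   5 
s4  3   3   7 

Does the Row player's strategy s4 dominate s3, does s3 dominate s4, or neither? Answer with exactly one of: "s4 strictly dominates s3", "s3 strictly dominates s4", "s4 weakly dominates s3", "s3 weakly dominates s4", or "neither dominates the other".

s4 strictly dominates s3

Compare s4 to s3 across each choice by the Column player: a1: 3>0, a2: 3>2, a3: 7>5.
Every comparison favours s4, so s4 strictly dominates s3.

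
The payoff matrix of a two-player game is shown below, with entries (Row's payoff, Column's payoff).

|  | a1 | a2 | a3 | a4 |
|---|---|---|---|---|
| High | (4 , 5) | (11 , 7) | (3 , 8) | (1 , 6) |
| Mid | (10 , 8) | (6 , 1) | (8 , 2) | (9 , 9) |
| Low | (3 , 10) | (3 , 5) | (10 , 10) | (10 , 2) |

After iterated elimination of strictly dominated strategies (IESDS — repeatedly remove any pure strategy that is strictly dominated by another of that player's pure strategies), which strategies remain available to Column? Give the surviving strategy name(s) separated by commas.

a1, a3, a4

Column a2 is eliminated: a3 beats it against every remaining row (High: 8>7, Mid: 2>1, Low: 10>5).
Row High is eliminated: Mid beats it against every remaining column (a1: 10>4, a3: 8>3, a4: 9>1).
Among the remaining strategies, none is strictly dominated by another pure strategy of the same player, so the elimination stops.
Surviving strategies — Row: {Mid, Low}; Column: {a1, a3, a4}.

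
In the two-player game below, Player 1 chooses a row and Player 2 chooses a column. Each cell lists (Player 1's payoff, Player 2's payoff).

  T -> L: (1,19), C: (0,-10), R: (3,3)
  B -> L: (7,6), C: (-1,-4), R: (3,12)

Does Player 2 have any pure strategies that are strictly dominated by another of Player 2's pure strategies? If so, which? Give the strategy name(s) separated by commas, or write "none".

C

Nothing dominates L: C at T (19>-10); R at T (19>3).
C is strictly dominated by L (T: 19>-10, B: 6>-4).
R: no other strategy beats it everywhere (L at B (12>6); C at T (3>-10)).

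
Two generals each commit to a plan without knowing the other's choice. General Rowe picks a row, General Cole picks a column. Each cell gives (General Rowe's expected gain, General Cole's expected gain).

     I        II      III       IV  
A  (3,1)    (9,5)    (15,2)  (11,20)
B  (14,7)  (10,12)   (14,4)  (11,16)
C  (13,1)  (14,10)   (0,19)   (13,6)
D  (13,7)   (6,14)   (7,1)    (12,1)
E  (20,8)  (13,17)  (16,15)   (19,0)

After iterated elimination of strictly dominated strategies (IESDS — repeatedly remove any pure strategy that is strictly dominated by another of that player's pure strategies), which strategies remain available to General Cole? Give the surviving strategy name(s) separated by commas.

General Rowe's strategy A is strictly dominated by E (I: 20>3, II: 13>9, III: 16>15, IV: 19>11) and is removed.
Row B is eliminated: E beats it against every remaining column (I: 20>14, II: 13>10, III: 16>14, IV: 19>11).
For General Rowe, E strictly dominates D on the remaining columns (I: 20>13, II: 13>6, III: 16>7, IV: 19>12); eliminate D.
For General Cole, II strictly dominates I on the remaining rows (C: 10>1, E: 17>8); eliminate I.
Column IV is eliminated: II beats it against every remaining row (C: 10>6, E: 17>0).
Among the remaining strategies, none is strictly dominated by another pure strategy of the same player, so the elimination stops.
Surviving strategies — General Rowe: {C, E}; General Cole: {II, III}.

II, III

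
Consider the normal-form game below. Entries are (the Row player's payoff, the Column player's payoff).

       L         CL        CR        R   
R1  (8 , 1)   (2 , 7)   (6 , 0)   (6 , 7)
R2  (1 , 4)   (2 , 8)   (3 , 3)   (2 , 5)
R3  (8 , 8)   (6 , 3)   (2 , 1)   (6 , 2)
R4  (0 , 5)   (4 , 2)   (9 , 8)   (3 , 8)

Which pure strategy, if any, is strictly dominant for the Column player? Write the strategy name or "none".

L fails to dominate CL at R1 (1<7).
CL fails to dominate L at R3 (3<8).
CR fails to dominate L at R1 (0<1).
R fails to dominate L at R3 (2<8).
No single strategy dominates all the others.

none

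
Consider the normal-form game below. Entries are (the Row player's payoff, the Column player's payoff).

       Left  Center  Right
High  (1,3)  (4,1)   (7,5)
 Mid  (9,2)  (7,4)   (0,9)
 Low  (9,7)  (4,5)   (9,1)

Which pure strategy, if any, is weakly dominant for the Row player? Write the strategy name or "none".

none

High fails to dominate Mid at Left (1<9).
Mid fails to dominate High at Right (0<7).
Low fails to dominate Mid at Center (4<7).
No single strategy dominates all the others.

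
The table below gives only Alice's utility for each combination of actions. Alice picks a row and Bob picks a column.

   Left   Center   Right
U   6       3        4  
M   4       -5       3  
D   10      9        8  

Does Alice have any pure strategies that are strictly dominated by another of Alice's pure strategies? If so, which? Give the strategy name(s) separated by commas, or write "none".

U, M

D strictly dominates U — Left: 10>6, Center: 9>3, Right: 8>4.
U strictly dominates M — Left: 6>4, Center: 3>-5, Right: 4>3.
D is not dominated — it holds its own against U at Left (10>6); M at Left (10>4).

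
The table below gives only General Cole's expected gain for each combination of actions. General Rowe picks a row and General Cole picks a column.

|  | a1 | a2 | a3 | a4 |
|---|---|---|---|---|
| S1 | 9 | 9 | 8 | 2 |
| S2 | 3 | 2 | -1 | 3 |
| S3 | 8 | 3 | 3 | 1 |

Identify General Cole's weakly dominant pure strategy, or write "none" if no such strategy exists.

a1

a1 vs a2: S1: 9=9, S2: 3>2, S3: 8>3.
a1 vs a3: S1: 9>8, S2: 3>-1, S3: 8>3.
a1 vs a4: S1: 9>2, S2: 3=3, S3: 8>1.
a1 is at least as good as every other strategy against every opponent action, so it is weakly dominant.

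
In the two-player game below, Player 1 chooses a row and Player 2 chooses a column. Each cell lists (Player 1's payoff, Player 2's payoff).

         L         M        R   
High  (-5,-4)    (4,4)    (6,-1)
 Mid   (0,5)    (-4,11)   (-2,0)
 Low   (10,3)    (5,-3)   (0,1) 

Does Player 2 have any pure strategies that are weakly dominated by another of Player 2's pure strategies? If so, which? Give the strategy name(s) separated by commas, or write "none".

L is not dominated — it holds its own against M at Low (3>-3); R at Mid (5>0).
M is not dominated — it holds its own against L at High (4>-4); R at High (4>-1).
R: no other strategy beats it everywhere (L at High (-1>-4); M at Low (1>-3)).

none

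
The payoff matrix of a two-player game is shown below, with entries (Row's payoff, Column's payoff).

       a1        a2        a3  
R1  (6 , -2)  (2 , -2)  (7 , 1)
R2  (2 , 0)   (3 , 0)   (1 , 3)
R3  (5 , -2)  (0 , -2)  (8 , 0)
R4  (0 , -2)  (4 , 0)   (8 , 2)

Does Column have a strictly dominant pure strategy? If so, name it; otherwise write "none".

a3 vs a1: R1: 1>-2, R2: 3>0, R3: 0>-2, R4: 2>-2.
a3 vs a2: R1: 1>-2, R2: 3>0, R3: 0>-2, R4: 2>0.
a3 strictly beats every other strategy against every opponent action, so it is strictly dominant.

a3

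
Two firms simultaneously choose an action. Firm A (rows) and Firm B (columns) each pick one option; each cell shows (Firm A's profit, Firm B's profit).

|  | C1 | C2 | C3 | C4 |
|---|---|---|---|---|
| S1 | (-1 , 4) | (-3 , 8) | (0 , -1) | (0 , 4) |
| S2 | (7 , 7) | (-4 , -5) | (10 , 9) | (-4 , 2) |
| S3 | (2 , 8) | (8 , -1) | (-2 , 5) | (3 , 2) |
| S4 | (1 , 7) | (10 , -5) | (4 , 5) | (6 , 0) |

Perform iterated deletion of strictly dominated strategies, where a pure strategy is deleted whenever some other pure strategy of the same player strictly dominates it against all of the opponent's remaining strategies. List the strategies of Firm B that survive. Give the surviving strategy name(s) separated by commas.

C3

Firm A's strategy S1 is strictly dominated by S4 (C1: 1>-1, C2: 10>-3, C3: 4>0, C4: 6>0) and is removed.
For Firm B, C1 strictly dominates C2 on the remaining rows (S2: 7>-5, S3: 8>-1, S4: 7>-5); eliminate C2.
For Firm B, C1 strictly dominates C4 on the remaining rows (S2: 7>2, S3: 8>2, S4: 7>0); eliminate C4.
Row S3 is eliminated: S2 beats it against every remaining column (C1: 7>2, C3: 10>-2).
Firm A's strategy S4 is strictly dominated by S2 (C1: 7>1, C3: 10>4) and is removed.
Column C1 is eliminated: C3 beats it against every remaining row (S2: 9>7).
Among the remaining strategies, none is strictly dominated by another pure strategy of the same player, so the elimination stops.
Surviving strategies — Firm A: {S2}; Firm B: {C3}.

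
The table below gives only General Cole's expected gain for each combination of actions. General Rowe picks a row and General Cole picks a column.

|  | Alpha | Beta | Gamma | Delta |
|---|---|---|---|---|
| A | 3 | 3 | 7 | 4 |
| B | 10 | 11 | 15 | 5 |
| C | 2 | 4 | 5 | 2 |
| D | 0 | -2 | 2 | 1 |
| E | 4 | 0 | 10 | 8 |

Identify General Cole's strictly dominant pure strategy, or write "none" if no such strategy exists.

Gamma

Gamma vs Alpha: A: 7>3, B: 15>10, C: 5>2, D: 2>0, E: 10>4.
Gamma vs Beta: A: 7>3, B: 15>11, C: 5>4, D: 2>-2, E: 10>0.
Gamma vs Delta: A: 7>4, B: 15>5, C: 5>2, D: 2>1, E: 10>8.
Gamma strictly beats every other strategy against every opponent action, so it is strictly dominant.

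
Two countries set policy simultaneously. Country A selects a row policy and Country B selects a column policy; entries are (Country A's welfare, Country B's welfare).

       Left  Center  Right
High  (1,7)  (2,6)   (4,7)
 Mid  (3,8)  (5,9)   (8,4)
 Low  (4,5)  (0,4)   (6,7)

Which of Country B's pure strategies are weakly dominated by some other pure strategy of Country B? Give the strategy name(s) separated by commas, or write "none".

none

Left: no other strategy beats it everywhere (Center at High (7>6); Right at Mid (8>4)).
Nothing dominates Center: Left at Mid (9>8); Right at Mid (9>4).
Right is not dominated — it holds its own against Left at Low (7>5); Center at High (7>6).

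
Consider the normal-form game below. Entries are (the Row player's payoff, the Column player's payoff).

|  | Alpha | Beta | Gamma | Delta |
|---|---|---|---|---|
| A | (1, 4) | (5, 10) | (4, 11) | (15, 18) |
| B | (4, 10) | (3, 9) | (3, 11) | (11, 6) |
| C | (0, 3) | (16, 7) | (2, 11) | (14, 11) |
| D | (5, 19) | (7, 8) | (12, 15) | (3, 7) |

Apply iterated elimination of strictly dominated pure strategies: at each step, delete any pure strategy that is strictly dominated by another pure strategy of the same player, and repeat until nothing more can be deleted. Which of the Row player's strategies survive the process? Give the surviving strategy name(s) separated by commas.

A, B, D

Column Beta is eliminated: Gamma beats it against every remaining row (A: 11>10, B: 11>9, C: 11>7, D: 15>8).
For the Row player, A strictly dominates C on the remaining columns (Alpha: 1>0, Gamma: 4>2, Delta: 15>14); eliminate C.
Among the remaining strategies, none is strictly dominated by another pure strategy of the same player, so the elimination stops.
Surviving strategies — the Row player: {A, B, D}; the Column player: {Alpha, Gamma, Delta}.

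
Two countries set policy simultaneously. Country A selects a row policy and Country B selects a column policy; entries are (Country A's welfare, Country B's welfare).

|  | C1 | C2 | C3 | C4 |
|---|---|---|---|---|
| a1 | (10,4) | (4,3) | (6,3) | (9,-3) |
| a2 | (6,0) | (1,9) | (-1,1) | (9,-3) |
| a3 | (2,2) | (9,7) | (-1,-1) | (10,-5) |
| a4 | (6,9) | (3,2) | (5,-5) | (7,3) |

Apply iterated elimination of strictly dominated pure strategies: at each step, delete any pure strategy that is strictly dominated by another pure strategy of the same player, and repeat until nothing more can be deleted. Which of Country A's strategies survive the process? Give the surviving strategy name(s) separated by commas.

a1, a3

Country A's strategy a4 is strictly dominated by a1 (C1: 10>6, C2: 4>3, C3: 6>5, C4: 9>7) and is removed.
For Country B, C1 strictly dominates C4 on the remaining rows (a1: 4>-3, a2: 0>-3, a3: 2>-5); eliminate C4.
Country A's strategy a2 is strictly dominated by a1 (C1: 10>6, C2: 4>1, C3: 6>-1) and is removed.
Country B's strategy C3 is strictly dominated by C1 (a1: 4>3, a3: 2>-1) and is removed.
Among the remaining strategies, none is strictly dominated by another pure strategy of the same player, so the elimination stops.
Surviving strategies — Country A: {a1, a3}; Country B: {C1, C2}.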